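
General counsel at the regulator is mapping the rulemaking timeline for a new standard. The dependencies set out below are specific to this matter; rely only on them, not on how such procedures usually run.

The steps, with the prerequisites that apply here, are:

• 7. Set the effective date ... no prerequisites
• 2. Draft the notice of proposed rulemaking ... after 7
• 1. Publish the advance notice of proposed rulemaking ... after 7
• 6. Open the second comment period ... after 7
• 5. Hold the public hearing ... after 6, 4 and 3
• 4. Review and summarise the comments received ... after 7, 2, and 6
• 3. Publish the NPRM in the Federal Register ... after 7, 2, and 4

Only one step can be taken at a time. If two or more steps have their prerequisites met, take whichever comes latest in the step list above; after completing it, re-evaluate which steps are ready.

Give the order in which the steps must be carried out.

7 has no prerequisites → 7 first.
Ready: 6, 1 and 2. 6 is listed later → 6.
Now 1 and 2 have their prerequisites met. 1 is listed later, so 1 next.
2 needed 7, now all done → 2.
That leaves 4 as the only ready step → 4.
That leaves 3 as the only ready step → 3.
That leaves 5 as the only ready step → 5.

7 → 6 → 1 → 2 → 4 → 3 → 5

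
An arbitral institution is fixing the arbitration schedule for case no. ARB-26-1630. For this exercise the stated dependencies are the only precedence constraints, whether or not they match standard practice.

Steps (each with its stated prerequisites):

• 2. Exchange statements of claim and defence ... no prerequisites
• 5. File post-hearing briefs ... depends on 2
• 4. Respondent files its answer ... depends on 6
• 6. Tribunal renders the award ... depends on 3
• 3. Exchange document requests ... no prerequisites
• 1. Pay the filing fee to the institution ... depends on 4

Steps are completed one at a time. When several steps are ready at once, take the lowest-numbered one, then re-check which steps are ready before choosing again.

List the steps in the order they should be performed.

Nothing is required for 2 and 3. 2 has the earlier label → 2 first.
5 now also ready, so the ready set is {3, 5}; 3 has the earlier label → 3.
Now 5 and 6 have their prerequisites met. 5 has the earlier label, so 5 next.
6 is the only step now ready → 6.
4 needed 6, now all done → 4.
1 needed 4, now all done → 1.

2, 3, 5, 6, 4, 1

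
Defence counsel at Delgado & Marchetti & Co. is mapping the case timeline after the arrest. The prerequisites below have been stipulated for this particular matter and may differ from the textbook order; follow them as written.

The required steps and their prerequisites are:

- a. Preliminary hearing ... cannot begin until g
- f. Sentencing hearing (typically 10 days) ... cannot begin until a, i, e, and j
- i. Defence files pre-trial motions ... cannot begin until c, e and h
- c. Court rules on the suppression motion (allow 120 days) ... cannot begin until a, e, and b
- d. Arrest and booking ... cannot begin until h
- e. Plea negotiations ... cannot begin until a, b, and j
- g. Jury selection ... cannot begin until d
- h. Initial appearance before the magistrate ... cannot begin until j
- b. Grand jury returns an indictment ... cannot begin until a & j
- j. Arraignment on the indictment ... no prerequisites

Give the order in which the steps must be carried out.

j, h, d, g, a, b, e, c, i, f

Only j has no prerequisites, so it is first.
h is the only step now ready → h.
d needed h, now all done → d.
Next only g has its prerequisites met → g.
a needed g, now all done → a.
b needed a and j, now all done → b.
That leaves e as the only ready step → e.
c needed a, e and b, now all done → c.
i is the only step now ready → i.
f needed a, i, e and j, now all done → f.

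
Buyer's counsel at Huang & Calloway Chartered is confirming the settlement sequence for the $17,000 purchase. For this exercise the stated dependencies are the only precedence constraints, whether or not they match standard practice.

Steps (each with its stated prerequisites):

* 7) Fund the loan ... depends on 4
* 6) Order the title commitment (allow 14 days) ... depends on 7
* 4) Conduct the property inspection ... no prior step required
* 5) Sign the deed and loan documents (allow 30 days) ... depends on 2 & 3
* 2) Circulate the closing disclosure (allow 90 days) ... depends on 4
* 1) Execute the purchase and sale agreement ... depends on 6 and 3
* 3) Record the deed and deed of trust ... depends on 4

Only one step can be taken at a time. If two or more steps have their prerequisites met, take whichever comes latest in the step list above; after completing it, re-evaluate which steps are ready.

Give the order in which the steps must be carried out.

4 3 2 5 7 6 1

4 is the only step with nothing outstanding, so it goes first.
Now 3, 2 and 7 have their prerequisites met. 3 is listed later, so 3 next.
2 and 7 are both available; 2 is listed later → 2.
5 now also ready, so the ready set is {5, 7}; 5 is listed later → 5.
7 needed 4, now all done → 7.
6 needed 7, now all done → 6.
Next only 1 has its prerequisites met → 1.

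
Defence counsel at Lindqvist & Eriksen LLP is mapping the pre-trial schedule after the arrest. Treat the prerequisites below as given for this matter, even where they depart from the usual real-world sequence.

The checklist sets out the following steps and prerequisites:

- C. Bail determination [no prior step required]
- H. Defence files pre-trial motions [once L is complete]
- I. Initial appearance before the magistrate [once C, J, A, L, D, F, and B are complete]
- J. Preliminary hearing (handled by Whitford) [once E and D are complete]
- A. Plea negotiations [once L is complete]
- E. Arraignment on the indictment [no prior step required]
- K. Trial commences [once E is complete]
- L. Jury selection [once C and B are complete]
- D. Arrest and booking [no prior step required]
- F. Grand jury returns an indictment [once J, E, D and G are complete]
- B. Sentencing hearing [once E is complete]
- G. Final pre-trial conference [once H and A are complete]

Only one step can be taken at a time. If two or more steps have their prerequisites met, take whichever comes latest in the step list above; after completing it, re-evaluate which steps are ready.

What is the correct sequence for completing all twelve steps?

D → E → B → K → J → C → L → A → H → G → F → I

D, E and C have no prerequisites; D is listed later, so D is first.
Ready: E and C. E is listed later → E.
B, K and J now also ready, so the ready set is {B, K, J, C}; B is listed later → B.
Ready: K, J and C. K is listed later → K.
Ready: J and C. J is listed later → J.
Next only C has its prerequisites met → C.
L needed B and C, now all done → L.
Ready: A and H. A is listed later → A.
H is the only step now ready → H.
That leaves G as the only ready step → G.
F needed G, D, E and J, now all done → F.
I needed B, F, D, L, A, J and C, now all done → I.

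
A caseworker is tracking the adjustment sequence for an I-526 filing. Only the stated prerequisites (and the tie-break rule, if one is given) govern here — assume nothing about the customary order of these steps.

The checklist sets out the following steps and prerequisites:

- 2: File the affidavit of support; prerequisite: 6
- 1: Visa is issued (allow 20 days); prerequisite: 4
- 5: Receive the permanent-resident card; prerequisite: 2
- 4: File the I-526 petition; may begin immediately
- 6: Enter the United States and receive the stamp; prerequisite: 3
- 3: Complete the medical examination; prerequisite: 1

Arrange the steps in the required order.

4, 1, 3, 6, 2, 5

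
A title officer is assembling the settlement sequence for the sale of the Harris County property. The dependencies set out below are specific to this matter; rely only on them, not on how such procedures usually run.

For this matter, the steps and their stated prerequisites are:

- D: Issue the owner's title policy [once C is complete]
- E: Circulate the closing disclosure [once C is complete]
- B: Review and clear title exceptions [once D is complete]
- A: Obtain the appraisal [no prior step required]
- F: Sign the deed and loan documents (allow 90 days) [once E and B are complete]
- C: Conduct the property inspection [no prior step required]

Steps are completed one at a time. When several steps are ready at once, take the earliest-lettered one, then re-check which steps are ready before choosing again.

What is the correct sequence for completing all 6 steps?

A, C, D, B, E, F

A and C have no prerequisites; A has the earlier label, so A is first.
Next only C has its prerequisites met → C.
D and E are both available; D has the earlier label → D.
B now also ready, so the ready set is {B, E}; B has the earlier label → B.
E needed C, now all done → E.
F needed B and E, now all done → F.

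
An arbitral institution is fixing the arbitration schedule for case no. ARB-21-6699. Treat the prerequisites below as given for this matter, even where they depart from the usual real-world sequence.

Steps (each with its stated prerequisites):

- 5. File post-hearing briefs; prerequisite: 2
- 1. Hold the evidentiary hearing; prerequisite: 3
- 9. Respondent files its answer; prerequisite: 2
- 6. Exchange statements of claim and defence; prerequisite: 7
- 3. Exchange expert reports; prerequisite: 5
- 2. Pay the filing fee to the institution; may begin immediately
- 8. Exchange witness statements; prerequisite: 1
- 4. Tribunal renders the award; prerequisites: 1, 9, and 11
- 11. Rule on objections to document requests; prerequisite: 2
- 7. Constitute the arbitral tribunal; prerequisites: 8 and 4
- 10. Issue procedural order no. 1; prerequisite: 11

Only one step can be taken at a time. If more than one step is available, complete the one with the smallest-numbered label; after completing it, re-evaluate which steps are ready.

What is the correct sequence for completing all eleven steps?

2 5 3 1 8 9 11 4 7 6 10

2 is the only step with nothing outstanding, so it goes first.
Ready: 5, 9 and 11. 5 has the earlier label → 5.
3 now also ready, so the ready set is {3, 9, 11}; 3 has the earlier label → 3.
1, 9 and 11 are all available; 1 has the earlier label → 1.
Ready: 8, 9 and 11. 8 has the earlier label → 8.
Now 9 and 11 have their prerequisites met. 9 has the earlier label, so 9 next.
That leaves 11 as the only ready step → 11.
Ready: 4 and 10. 4 has the earlier label → 4.
Now 7 and 10 have their prerequisites met. 7 has the earlier label, so 7 next.
6 and 10 are both available; 6 has the earlier label → 6.
10 needed 11, now all done → 10.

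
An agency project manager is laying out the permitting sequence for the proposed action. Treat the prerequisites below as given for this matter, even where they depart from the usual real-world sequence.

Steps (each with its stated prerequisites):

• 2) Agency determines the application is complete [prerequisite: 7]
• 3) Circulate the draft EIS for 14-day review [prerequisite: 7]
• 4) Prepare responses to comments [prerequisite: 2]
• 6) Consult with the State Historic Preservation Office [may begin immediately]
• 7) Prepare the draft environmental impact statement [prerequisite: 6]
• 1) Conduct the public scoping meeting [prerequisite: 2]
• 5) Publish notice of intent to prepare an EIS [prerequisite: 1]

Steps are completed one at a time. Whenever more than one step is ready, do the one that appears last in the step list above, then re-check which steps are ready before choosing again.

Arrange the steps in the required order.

6, 7, 3, 2, 1, 5, 4

Only 6 has no prerequisites, so it is first.
Next only 7 has its prerequisites met → 7.
Ready: 3 and 2. 3 is listed later → 3.
Next only 2 has its prerequisites met → 2.
Now 1 and 4 have their prerequisites met. 1 is listed later, so 1 next.
Ready: 5 and 4. 5 is listed later → 5.
That leaves 4 as the only ready step → 4.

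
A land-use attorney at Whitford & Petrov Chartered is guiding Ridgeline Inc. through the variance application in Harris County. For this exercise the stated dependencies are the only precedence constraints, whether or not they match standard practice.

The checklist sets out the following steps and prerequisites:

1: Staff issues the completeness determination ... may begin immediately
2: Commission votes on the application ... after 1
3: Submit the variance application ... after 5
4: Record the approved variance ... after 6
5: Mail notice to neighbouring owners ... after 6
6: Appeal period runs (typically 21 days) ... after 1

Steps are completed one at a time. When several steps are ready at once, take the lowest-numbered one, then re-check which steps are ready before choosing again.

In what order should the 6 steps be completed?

1, 2, 6, 4, 5, 3

1 has no prerequisites → 1 first.
Ready: 2 and 6. 2 has the earlier label → 2.
That leaves 6 as the only ready step → 6.
Ready: 4 and 5. 4 has the earlier label → 4.
5 needed 6, now all done → 5.
3 needed 5, now all done → 3.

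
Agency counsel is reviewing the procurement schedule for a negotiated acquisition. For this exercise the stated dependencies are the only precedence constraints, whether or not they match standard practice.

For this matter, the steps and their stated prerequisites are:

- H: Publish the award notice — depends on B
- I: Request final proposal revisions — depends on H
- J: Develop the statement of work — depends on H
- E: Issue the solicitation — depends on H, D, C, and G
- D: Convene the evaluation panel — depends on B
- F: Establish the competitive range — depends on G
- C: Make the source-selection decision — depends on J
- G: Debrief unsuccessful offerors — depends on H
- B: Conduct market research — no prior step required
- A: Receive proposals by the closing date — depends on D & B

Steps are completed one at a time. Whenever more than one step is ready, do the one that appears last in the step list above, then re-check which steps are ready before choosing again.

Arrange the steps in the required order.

B → D → A → H → G → F → J → C → E → I

Only B has no prerequisites, so it is first.
Ready: D and H. D is listed later → D.
Now A and H have their prerequisites met. A is listed later, so A next.
Next only H has its prerequisites met → H.
G, J and I are all available; G is listed later → G.
Ready: F, J and I. F is listed later → F.
Now J and I have their prerequisites met. J is listed later, so J next.
Now C and I have their prerequisites met. C is listed later, so C next.
E now also ready, so the ready set is {E, I}; E is listed later → E.
I is the only step now ready → I.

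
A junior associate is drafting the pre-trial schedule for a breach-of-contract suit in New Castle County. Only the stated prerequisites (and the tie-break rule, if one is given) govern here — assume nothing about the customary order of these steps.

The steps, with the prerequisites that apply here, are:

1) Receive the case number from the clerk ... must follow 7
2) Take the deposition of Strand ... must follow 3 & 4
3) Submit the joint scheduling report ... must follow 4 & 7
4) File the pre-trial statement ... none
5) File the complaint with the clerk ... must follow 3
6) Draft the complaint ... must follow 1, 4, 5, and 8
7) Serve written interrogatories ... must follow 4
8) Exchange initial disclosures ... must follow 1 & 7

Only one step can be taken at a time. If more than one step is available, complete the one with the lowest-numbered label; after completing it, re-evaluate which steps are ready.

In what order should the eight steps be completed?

4 7 1 3 2 5 8 6

4 has no prerequisites → 4 first.
7 needed 4, now all done → 7.
1 and 3 are both available; 1 has the earlier label → 1.
Ready: 3 and 8. 3 has the earlier label → 3.
Now 2, 5 and 8 have their prerequisites met. 2 has the earlier label, so 2 next.
Now 5 and 8 have their prerequisites met. 5 has the earlier label, so 5 next.
That leaves 8 as the only ready step → 8.
6 needed 1, 4, 5 and 8, now all done → 6.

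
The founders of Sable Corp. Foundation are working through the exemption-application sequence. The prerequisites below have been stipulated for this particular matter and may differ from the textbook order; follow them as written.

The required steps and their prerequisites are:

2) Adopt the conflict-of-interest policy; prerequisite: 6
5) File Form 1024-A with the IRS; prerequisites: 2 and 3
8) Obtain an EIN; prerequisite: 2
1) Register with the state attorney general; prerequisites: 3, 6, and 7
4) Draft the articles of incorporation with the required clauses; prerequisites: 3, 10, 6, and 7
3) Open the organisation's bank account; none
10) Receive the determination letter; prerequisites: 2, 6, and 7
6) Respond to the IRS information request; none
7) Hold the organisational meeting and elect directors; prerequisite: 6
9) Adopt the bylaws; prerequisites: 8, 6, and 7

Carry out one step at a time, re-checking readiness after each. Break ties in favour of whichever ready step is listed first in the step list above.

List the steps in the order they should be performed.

3, 6, 2, 5, 8, 7, 1, 10, 4, 9

3 and 6 have no prerequisites; 3 is listed earlier, so 3 is first.
Next only 6 has its prerequisites met → 6.
Now 2 and 7 have their prerequisites met. 2 is listed earlier, so 2 next.
5 and 8 now also ready, so the ready set is {5, 8, 7}; 5 is listed earlier → 5.
Now 8 and 7 have their prerequisites met. 8 is listed earlier, so 8 next.
7 needed 6, now all done → 7.
1, 10 and 9 are all available; 1 is listed earlier → 1.
Ready: 10 and 9. 10 is listed earlier → 10.
4 now also ready, so the ready set is {4, 9}; 4 is listed earlier → 4.
9 needed 8, 6 and 7, now all done → 9.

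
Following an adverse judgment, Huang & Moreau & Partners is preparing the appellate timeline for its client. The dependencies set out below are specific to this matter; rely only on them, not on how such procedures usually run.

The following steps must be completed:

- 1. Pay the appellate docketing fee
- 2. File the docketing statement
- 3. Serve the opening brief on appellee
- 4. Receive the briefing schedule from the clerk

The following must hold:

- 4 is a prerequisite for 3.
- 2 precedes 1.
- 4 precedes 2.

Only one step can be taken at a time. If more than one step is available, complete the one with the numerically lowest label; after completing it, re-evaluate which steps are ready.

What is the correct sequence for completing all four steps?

4 has no prerequisites → 4 first.
Ready: 2 and 3. 2 has the earlier label → 2.
1 now also ready, so the ready set is {1, 3}; 1 has the earlier label → 1.
That leaves 3 as the only ready step → 3.

4 2 1 3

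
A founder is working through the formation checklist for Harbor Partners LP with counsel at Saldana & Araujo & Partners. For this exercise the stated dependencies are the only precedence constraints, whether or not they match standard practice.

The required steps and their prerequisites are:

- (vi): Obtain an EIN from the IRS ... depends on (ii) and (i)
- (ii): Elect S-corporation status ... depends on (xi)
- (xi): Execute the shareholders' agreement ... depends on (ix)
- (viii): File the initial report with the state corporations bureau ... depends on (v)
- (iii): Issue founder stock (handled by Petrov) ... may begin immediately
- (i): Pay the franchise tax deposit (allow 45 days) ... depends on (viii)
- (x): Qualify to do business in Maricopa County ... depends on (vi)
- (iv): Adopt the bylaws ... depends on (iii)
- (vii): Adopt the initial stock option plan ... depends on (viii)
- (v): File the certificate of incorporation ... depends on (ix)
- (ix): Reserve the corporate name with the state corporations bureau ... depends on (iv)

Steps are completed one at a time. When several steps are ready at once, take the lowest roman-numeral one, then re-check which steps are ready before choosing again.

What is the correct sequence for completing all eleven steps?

(iii) → (iv) → (ix) → (v) → (viii) → (i) → (vii) → (xi) → (ii) → (vi) → (x)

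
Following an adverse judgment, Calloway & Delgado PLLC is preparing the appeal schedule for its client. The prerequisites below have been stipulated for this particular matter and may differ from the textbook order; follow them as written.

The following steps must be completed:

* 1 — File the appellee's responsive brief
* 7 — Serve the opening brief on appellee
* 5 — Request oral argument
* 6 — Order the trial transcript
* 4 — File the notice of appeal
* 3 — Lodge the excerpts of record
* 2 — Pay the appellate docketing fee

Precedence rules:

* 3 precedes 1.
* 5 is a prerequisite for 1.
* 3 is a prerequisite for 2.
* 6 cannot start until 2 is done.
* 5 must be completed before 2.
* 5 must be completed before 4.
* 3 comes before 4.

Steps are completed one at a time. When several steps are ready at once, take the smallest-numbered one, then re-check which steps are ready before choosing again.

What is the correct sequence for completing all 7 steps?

3, 5, 1, 2, 4, 6, 7

3, 5 and 7 have no prerequisites; 3 has the earlier label, so 3 is first.
Now 5 and 7 have their prerequisites met. 5 has the earlier label, so 5 next.
1, 2 and 4 now also ready, so the ready set is {1, 2, 4, 7}; 1 has the earlier label → 1.
Ready: 2, 4 and 7. 2 has the earlier label → 2.
Ready: 4, 6 and 7. 4 has the earlier label → 4.
Now 6 and 7 have their prerequisites met. 6 has the earlier label, so 6 next.
7 is the only step now ready → 7.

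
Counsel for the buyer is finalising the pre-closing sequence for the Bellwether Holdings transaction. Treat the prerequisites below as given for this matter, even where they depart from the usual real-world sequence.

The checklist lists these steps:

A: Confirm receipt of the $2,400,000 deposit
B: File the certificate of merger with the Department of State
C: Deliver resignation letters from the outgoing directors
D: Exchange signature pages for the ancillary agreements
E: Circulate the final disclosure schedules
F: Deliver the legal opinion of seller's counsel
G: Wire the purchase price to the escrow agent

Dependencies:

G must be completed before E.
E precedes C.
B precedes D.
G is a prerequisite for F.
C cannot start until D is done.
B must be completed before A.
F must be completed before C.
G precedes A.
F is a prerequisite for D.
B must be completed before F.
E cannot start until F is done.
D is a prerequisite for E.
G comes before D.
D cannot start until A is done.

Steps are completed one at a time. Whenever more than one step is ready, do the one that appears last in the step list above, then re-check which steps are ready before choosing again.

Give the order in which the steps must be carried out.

G and B have no prerequisites; G is listed later, so G is first.
B is the only step now ready → B.
Ready: F and A. F is listed later → F.
A needed G and B, now all done → A.
That leaves D as the only ready step → D.
E needed G, F and D, now all done → E.
C needed F, E and D, now all done → C.

G, B, F, A, D, E, C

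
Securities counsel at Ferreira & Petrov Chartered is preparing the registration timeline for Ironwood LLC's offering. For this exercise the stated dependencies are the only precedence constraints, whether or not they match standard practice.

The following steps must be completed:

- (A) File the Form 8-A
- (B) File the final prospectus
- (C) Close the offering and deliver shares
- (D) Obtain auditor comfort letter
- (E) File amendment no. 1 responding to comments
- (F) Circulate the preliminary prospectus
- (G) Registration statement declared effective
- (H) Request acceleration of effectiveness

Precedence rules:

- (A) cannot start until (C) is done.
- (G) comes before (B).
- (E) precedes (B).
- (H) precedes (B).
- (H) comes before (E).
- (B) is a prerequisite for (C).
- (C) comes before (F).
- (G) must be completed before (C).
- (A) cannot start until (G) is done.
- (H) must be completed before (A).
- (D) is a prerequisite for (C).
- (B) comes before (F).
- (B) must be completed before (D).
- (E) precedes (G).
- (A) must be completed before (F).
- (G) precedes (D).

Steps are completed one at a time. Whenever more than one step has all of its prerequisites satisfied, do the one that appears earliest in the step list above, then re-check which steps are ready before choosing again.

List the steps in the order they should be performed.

(H) → (E) → (G) → (B) → (D) → (C) → (A) → (F)

(H) has no prerequisites → (H) first.
(E) needed (H), now all done → (E).
(G) needed (E), now all done → (G).
(B) needed (E), (G) and (H), now all done → (B).
That leaves (D) as the only ready step → (D).
(C) needed (B), (D) and (G), now all done → (C).
(A) needed (C), (G) and (H), now all done → (A).
Next only (F) has its prerequisites met → (F).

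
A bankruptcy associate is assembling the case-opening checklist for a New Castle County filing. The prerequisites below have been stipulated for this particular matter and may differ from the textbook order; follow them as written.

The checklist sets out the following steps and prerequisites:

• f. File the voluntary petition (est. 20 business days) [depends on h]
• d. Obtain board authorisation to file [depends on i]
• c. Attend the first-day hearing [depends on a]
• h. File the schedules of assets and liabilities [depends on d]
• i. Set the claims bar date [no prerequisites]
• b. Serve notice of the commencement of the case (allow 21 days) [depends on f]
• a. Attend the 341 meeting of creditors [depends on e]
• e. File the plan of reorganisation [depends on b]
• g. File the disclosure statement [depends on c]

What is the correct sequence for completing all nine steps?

i d h f b e a c g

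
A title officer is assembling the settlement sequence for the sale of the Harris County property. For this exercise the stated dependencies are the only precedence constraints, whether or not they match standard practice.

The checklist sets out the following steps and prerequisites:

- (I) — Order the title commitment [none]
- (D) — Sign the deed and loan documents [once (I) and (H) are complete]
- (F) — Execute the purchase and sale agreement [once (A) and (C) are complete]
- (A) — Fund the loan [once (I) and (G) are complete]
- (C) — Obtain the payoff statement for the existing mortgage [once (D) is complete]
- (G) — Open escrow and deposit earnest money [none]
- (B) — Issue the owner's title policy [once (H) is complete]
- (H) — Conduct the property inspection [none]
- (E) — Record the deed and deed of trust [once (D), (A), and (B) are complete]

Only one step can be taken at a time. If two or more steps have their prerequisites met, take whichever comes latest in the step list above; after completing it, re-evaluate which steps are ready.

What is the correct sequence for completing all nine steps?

(H), (B), (G), (I), (A), (D), (E), (C), (F)

Nothing is required for (H), (G) and (I). (H) is listed later → (H) first.
Ready: (B), (G) and (I). (B) is listed later → (B).
Now (G) and (I) have their prerequisites met. (G) is listed later, so (G) next.
That leaves (I) as the only ready step → (I).
(A) and (D) are both available; (A) is listed later → (A).
(D) is the only step now ready → (D).
(E) and (C) are both available; (E) is listed later → (E).
(C) needed (D), now all done → (C).
Next only (F) has its prerequisites met → (F).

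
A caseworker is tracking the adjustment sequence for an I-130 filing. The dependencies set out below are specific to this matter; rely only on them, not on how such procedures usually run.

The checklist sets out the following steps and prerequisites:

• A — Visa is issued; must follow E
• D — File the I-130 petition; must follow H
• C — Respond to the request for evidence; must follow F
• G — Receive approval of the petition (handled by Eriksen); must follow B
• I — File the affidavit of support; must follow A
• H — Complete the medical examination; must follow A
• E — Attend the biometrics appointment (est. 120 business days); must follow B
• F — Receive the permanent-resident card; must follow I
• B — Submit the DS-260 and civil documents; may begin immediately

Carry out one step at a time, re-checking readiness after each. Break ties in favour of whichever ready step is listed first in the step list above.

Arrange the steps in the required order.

Only B has no prerequisites, so it is first.
G and E are both available; G is listed earlier → G.
E needed B, now all done → E.
That leaves A as the only ready step → A.
Ready: I and H. I is listed earlier → I.
H and F are both available; H is listed earlier → H.
D and F are both available; D is listed earlier → D.
Next only F has its prerequisites met → F.
C is the only step now ready → C.

B → G → E → A → I → H → D → F → C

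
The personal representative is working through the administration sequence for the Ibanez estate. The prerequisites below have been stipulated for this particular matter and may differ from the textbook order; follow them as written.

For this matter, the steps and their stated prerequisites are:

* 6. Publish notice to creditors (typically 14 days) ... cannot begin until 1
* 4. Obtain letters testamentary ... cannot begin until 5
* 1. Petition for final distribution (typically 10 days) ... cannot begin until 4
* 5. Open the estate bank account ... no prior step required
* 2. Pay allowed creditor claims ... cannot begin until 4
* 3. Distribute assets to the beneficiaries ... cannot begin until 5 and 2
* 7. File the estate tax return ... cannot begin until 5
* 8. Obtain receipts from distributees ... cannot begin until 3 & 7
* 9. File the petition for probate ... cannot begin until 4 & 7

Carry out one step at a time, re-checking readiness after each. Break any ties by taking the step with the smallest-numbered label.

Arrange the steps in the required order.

5, 4, 1, 2, 3, 6, 7, 8, 9

5 is the only step with nothing outstanding, so it goes first.
Ready: 4 and 7. 4 has the earlier label → 4.
Ready: 1, 2 and 7. 1 has the earlier label → 1.
Ready: 2, 6 and 7. 2 has the earlier label → 2.
3 now also ready, so the ready set is {3, 6, 7}; 3 has the earlier label → 3.
Now 6 and 7 have their prerequisites met. 6 has the earlier label, so 6 next.
7 needed 5, now all done → 7.
Now 8 and 9 have their prerequisites met. 8 has the earlier label, so 8 next.
Next only 9 has its prerequisites met → 9.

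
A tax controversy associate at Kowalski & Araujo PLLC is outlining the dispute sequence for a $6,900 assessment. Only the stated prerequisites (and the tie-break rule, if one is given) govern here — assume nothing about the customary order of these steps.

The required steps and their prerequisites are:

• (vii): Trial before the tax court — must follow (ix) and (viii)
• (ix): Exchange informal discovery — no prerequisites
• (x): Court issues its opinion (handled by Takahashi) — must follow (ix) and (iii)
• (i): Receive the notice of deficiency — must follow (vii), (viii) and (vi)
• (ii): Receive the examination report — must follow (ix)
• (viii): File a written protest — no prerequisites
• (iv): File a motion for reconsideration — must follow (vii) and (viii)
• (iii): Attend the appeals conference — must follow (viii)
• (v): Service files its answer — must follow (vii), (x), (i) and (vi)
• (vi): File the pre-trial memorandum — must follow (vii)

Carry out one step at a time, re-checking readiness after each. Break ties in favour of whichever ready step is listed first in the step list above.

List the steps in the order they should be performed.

(ix), (ii), (viii), (vii), (iv), (iii), (x), (vi), (i), (v)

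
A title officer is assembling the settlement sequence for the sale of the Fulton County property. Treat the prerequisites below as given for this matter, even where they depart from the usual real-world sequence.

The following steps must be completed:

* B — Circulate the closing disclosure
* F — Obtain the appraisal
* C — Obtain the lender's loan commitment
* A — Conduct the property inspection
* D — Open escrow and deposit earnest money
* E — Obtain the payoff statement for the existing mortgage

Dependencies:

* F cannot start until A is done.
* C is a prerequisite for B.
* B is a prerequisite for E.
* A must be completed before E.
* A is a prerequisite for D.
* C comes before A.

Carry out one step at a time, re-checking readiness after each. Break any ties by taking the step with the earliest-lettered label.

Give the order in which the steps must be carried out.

C, A, B, D, E, F

Only C has no prerequisites, so it is first.
A and B are both available; A has the earlier label → A.
B, D and F are all available; B has the earlier label → B.
Now D, E and F have their prerequisites met. D has the earlier label, so D next.
Now E and F have their prerequisites met. E has the earlier label, so E next.
That leaves F as the only ready step → F.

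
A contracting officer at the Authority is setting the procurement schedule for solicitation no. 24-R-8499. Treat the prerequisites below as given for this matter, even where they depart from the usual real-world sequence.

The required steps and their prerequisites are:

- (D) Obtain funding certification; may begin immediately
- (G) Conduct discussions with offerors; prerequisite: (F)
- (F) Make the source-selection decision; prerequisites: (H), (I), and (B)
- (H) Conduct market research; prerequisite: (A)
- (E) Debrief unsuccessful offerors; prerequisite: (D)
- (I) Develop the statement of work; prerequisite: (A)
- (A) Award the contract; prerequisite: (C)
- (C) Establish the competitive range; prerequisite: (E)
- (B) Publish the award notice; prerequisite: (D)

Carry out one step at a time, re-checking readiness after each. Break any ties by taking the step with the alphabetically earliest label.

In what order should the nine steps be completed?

(D), (B), (E), (C), (A), (H), (I), (F), (G)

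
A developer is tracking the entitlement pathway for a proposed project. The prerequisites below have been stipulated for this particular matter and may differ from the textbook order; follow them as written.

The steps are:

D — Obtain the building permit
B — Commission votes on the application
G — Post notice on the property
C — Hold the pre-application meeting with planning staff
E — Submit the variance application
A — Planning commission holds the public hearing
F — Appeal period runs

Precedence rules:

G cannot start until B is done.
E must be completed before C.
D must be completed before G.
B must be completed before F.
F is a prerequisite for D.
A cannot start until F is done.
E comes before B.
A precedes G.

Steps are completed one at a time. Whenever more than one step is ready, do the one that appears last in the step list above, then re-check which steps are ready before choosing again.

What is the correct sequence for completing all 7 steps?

Only E has no prerequisites, so it is first.
Ready: C and B. C is listed later → C.
Next only B has its prerequisites met → B.
F needed B, now all done → F.
Now A and D have their prerequisites met. A is listed later, so A next.
That leaves D as the only ready step → D.
Next only G has its prerequisites met → G.

E, C, B, F, A, D, G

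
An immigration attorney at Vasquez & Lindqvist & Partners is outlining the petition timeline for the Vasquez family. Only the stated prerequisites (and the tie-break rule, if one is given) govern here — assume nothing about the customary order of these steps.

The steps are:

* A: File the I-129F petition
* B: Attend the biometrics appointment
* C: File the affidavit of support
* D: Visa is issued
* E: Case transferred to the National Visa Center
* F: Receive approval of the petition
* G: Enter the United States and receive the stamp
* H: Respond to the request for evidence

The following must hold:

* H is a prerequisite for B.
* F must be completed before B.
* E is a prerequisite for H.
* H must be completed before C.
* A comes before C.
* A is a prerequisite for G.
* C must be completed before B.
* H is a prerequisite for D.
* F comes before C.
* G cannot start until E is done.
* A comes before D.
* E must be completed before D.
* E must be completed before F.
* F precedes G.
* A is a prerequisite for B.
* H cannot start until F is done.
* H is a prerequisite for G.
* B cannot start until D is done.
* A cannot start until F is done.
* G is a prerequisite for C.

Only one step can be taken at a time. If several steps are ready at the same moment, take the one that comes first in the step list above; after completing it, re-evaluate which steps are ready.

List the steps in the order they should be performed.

Only E has no prerequisites, so it is first.
That leaves F as the only ready step → F.
A and H are both available; A is listed earlier → A.
That leaves H as the only ready step → H.
Ready: D and G. D is listed earlier → D.
G needed A, E, F and H, now all done → G.
C needed A, F, G and H, now all done → C.
B needed A, C, D, F and H, now all done → B.

E, F, A, H, D, G, C, B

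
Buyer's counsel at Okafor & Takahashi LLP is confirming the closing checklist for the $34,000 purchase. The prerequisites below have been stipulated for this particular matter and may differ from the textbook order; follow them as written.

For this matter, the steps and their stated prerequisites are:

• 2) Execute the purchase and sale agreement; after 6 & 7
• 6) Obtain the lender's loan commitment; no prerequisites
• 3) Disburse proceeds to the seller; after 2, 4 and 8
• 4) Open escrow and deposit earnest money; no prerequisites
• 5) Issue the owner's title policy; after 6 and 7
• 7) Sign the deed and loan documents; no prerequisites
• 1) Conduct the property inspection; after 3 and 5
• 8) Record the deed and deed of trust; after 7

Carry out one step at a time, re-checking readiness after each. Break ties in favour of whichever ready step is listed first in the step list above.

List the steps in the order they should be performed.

6, 4, 7, 2, 5, 8, 3, 1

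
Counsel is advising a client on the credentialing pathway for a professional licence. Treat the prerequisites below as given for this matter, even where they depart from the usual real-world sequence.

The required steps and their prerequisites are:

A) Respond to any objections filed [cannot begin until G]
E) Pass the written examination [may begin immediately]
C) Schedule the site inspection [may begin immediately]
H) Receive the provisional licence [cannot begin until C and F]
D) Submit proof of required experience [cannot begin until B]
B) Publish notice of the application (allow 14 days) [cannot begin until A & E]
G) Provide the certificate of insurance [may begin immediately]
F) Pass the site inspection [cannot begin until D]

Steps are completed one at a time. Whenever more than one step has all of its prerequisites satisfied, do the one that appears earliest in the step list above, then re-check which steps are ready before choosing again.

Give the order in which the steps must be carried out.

E, C and G have no prerequisites; E is listed earlier, so E is first.
Now C and G have their prerequisites met. C is listed earlier, so C next.
That leaves G as the only ready step → G.
That leaves A as the only ready step → A.
Next only B has its prerequisites met → B.
D is the only step now ready → D.
That leaves F as the only ready step → F.
H is the only step now ready → H.

E → C → G → A → B → D → F → H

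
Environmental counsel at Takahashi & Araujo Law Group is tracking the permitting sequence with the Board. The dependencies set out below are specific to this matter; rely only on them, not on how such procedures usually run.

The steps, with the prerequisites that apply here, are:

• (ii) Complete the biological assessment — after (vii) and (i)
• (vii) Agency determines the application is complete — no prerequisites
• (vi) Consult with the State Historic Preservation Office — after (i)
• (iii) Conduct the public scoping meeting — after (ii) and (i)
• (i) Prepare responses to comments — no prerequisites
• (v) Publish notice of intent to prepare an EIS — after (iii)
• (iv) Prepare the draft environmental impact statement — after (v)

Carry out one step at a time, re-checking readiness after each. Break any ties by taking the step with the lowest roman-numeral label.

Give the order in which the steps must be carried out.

(i) (vi) (vii) (ii) (iii) (v) (iv)

(i) and (vii) have no prerequisites; (i) has the earlier label, so (i) is first.
Now (vi) and (vii) have their prerequisites met. (vi) has the earlier label, so (vi) next.
Next only (vii) has its prerequisites met → (vii).
(ii) needed (i) and (vii), now all done → (ii).
(iii) needed (i) and (ii), now all done → (iii).
(v) needed (iii), now all done → (v).
(iv) needed (v), now all done → (iv).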